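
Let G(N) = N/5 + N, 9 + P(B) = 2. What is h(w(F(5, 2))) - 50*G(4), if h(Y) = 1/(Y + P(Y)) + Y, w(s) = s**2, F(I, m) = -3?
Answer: -461/2 ≈ -230.50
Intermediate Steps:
P(B) = -7 (P(B) = -9 + 2 = -7)
h(Y) = Y + 1/(-7 + Y) (h(Y) = 1/(Y - 7) + Y = 1/(-7 + Y) + Y = Y + 1/(-7 + Y))
G(N) = 6*N/5 (G(N) = N*(1/5) + N = N/5 + N = 6*N/5)
h(w(F(5, 2))) - 50*G(4) = (1 + ((-3)**2)**2 - 7*(-3)**2)/(-7 + (-3)**2) - 60*4 = (1 + 9**2 - 7*9)/(-7 + 9) - 50*24/5 = (1 + 81 - 63)/2 - 240 = (1/2)*19 - 240 = 19/2 - 240 = -461/2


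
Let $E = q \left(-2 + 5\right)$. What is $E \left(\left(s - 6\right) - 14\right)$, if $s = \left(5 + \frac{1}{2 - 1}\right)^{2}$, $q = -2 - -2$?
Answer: $0$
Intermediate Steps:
$q = 0$ ($q = -2 + 2 = 0$)
$s = 36$ ($s = \left(5 + 1^{-1}\right)^{2} = \left(5 + 1\right)^{2} = 6^{2} = 36$)
$E = 0$ ($E = 0 \left(-2 + 5\right) = 0 \cdot 3 = 0$)
$E \left(\left(s - 6\right) - 14\right) = 0 \left(\left(36 - 6\right) - 14\right) = 0 \left(30 - 14\right) = 0 \cdot 16 = 0$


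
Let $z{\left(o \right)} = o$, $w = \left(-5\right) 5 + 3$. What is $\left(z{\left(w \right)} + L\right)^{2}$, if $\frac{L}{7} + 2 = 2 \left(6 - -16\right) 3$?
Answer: $788544$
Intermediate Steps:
$w = -22$ ($w = -25 + 3 = -22$)
$L = 910$ ($L = -14 + 7 \cdot 2 \left(6 - -16\right) 3 = -14 + 7 \cdot 2 \left(6 + 16\right) 3 = -14 + 7 \cdot 2 \cdot 22 \cdot 3 = -14 + 7 \cdot 44 \cdot 3 = -14 + 7 \cdot 132 = -14 + 924 = 910$)
$\left(z{\left(w \right)} + L\right)^{2} = \left(-22 + 910\right)^{2} = 888^{2} = 788544$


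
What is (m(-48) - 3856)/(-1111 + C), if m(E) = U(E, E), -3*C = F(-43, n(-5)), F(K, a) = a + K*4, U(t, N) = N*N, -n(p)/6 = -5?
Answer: 4656/3191 ≈ 1.4591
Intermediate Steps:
n(p) = 30 (n(p) = -6*(-5) = 30)
U(t, N) = N²
F(K, a) = a + 4*K
C = 142/3 (C = -(30 + 4*(-43))/3 = -(30 - 172)/3 = -⅓*(-142) = 142/3 ≈ 47.333)
m(E) = E²
(m(-48) - 3856)/(-1111 + C) = ((-48)² - 3856)/(-1111 + 142/3) = (2304 - 3856)/(-3191/3) = -1552*(-3/3191) = 4656/3191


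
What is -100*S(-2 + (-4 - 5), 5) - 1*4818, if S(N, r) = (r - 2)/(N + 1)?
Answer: -4788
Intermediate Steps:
S(N, r) = (-2 + r)/(1 + N)
-100*S(-2 + (-4 - 5), 5) - 1*4818 = -100*(-2 + 5)/(1 + (-2 + (-4 - 5))) - 1*4818 = -100*3/(1 + (-2 - 9)) - 4818 = -100*3/(1 - 11) - 4818 = -100*3/(-10) - 4818 = -(-10)*3 - 4818 = -100*(-3/10) - 4818 = 30 - 4818 = -4788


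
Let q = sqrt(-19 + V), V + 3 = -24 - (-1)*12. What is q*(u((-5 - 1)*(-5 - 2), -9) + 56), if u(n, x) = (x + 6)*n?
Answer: -70*I*sqrt(34) ≈ -408.17*I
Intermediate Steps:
V = -15 (V = -3 + (-24 - (-1)*12) = -3 + (-24 - 1*(-12)) = -3 + (-24 + 12) = -3 - 12 = -15)
q = I*sqrt(34) (q = sqrt(-19 - 15) = sqrt(-34) = I*sqrt(34) ≈ 5.8309*I)
u(n, x) = n*(6 + x) (u(n, x) = (6 + x)*n = n*(6 + x))
q*(u((-5 - 1)*(-5 - 2), -9) + 56) = (I*sqrt(34))*(((-5 - 1)*(-5 - 2))*(6 - 9) + 56) = (I*sqrt(34))*(-6*(-7)*(-3) + 56) = (I*sqrt(34))*(42*(-3) + 56) = (I*sqrt(34))*(-126 + 56) = (I*sqrt(34))*(-70) = -70*I*sqrt(34)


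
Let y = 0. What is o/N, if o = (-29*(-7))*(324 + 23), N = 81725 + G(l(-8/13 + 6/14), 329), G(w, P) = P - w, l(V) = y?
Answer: 10063/11722 ≈ 0.85847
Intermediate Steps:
l(V) = 0
N = 82054 (N = 81725 + (329 - 1*0) = 81725 + (329 + 0) = 81725 + 329 = 82054)
o = 70441 (o = 203*347 = 70441)
o/N = 70441/82054 = 70441*(1/82054) = 10063/11722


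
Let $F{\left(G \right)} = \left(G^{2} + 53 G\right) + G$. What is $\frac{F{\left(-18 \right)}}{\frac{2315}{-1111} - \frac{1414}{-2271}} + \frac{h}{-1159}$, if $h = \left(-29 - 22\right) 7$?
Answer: $\frac{1896230618319}{4272550349} \approx 443.82$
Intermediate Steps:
$h = -357$ ($h = \left(-51\right) 7 = -357$)
$F{\left(G \right)} = G^{2} + 54 G$
$\frac{F{\left(-18 \right)}}{\frac{2315}{-1111} - \frac{1414}{-2271}} + \frac{h}{-1159} = \frac{\left(-18\right) \left(54 - 18\right)}{\frac{2315}{-1111} - \frac{1414}{-2271}} - \frac{357}{-1159} = \frac{\left(-18\right) 36}{2315 \left(- \frac{1}{1111}\right) - - \frac{1414}{2271}} - - \frac{357}{1159} = - \frac{648}{- \frac{2315}{1111} + \frac{1414}{2271}} + \frac{357}{1159} = - \frac{648}{- \frac{3686411}{2523081}} + \frac{357}{1159} = \left(-648\right) \left(- \frac{2523081}{3686411}\right) + \frac{357}{1159} = \frac{1634956488}{3686411} + \frac{357}{1159} = \frac{1896230618319}{4272550349}$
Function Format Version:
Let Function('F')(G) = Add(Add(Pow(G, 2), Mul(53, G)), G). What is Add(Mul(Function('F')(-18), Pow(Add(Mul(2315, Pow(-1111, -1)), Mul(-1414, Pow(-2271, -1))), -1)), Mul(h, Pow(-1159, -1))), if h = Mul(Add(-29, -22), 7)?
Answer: Rational(1896230618319, 4272550349) ≈ 443.82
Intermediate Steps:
h = -357 (h = Mul(-51, 7) = -357)
Function('F')(G) = Add(Pow(G, 2), Mul(54, G))
Add(Mul(Function('F')(-18), Pow(Add(Mul(2315, Pow(-1111, -1)), Mul(-1414, Pow(-2271, -1))), -1)), Mul(h, Pow(-1159, -1))) = Add(Mul(Mul(-18, Add(54, -18)), Pow(Add(Mul(2315, Pow(-1111, -1)), Mul(-1414, Pow(-2271, -1))), -1)), Mul(-357, Pow(-1159, -1))) = Add(Mul(Mul(-18, 36), Pow(Add(Mul(2315, Rational(-1, 1111)), Mul(-1414, Rational(-1, 2271))), -1)), Mul(-357, Rational(-1, 1159))) = Add(Mul(-648, Pow(Add(Rational(-2315, 1111), Rational(1414, 2271)), -1)), Rational(357, 1159)) = Add(Mul(-648, Pow(Rational(-3686411, 2523081), -1)), Rational(357, 1159)) = Add(Mul(-648, Rational(-2523081, 3686411)), Rational(357, 1159)) = Add(Rational(1634956488, 3686411), Rational(357, 1159)) = Rational(1896230618319, 4272550349)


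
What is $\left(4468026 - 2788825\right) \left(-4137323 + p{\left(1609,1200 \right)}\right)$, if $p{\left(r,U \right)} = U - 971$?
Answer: $-6947012381894$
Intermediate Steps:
$p{\left(r,U \right)} = -971 + U$
$\left(4468026 - 2788825\right) \left(-4137323 + p{\left(1609,1200 \right)}\right) = \left(4468026 - 2788825\right) \left(-4137323 + \left(-971 + 1200\right)\right) = 1679201 \left(-4137323 + 229\right) = 1679201 \left(-4137094\right) = -6947012381894$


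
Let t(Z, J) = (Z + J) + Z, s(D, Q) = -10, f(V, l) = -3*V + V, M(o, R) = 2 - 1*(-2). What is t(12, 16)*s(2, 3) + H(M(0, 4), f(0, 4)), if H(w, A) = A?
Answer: -400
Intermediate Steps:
M(o, R) = 4 (M(o, R) = 2 + 2 = 4)
f(V, l) = -2*V
t(Z, J) = J + 2*Z (t(Z, J) = (J + Z) + Z = J + 2*Z)
t(12, 16)*s(2, 3) + H(M(0, 4), f(0, 4)) = (16 + 2*12)*(-10) - 2*0 = (16 + 24)*(-10) + 0 = 40*(-10) + 0 = -400 + 0 = -400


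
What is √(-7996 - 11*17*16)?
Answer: 2*I*√2747 ≈ 104.82*I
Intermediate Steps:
√(-7996 - 11*17*16) = √(-7996 - 187*16) = √(-7996 - 2992) = √(-10988) = 2*I*√2747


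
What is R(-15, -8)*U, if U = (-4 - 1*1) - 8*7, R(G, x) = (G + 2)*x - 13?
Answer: -5551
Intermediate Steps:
R(G, x) = -13 + x*(2 + G) (R(G, x) = (2 + G)*x - 13 = x*(2 + G) - 13 = -13 + x*(2 + G))
U = -61 (U = (-4 - 1) - 56 = -5 - 56 = -61)
R(-15, -8)*U = (-13 + 2*(-8) - 15*(-8))*(-61) = (-13 - 16 + 120)*(-61) = 91*(-61) = -5551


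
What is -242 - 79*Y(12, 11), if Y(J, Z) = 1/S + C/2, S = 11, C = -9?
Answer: 2339/22 ≈ 106.32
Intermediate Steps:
Y(J, Z) = -97/22 (Y(J, Z) = 1/11 - 9/2 = -97/22)
-242 - 79*Y(12, 11) = -242 - 79*(-97/22) = -242 + 7663/22 = 2339/22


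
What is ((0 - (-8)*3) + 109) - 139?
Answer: -6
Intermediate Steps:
((0 - (-8)*3) + 109) - 139 = ((0 - 8*(-3)) + 109) - 139 = ((0 + 24) + 109) - 139 = (24 + 109) - 139 = 133 - 139 = -6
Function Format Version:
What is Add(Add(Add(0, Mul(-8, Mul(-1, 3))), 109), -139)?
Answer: -6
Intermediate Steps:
Add(Add(Add(0, Mul(-8, Mul(-1, 3))), 109), -139) = Add(Add(Add(0, Mul(-8, -3)), 109), -139) = Add(Add(Add(0, 24), 109), -139) = Add(Add(24, 109), -139) = Add(133, -139) = -6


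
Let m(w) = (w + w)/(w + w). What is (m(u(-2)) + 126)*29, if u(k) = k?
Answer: 3683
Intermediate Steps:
m(w) = 1 (m(w) = (2*w)/((2*w)) = (2*w)*(1/(2*w)) = 1)
(m(u(-2)) + 126)*29 = (1 + 126)*29 = 127*29 = 3683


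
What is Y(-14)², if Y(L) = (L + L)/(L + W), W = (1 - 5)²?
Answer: 196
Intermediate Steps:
W = 16 (W = (-4)² = 16)
Y(L) = 2*L/(16 + L) (Y(L) = (L + L)/(L + 16) = (2*L)/(16 + L) = 2*L/(16 + L))
Y(-14)² = (2*(-14)/(16 - 14))² = (2*(-14)/2)² = (2*(-14)*(½))² = (-14)² = 196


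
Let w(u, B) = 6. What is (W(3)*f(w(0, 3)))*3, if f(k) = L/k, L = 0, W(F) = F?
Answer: 0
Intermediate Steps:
f(k) = 0 (f(k) = 0/k = 0)
(W(3)*f(w(0, 3)))*3 = (3*0)*3 = 0*3 = 0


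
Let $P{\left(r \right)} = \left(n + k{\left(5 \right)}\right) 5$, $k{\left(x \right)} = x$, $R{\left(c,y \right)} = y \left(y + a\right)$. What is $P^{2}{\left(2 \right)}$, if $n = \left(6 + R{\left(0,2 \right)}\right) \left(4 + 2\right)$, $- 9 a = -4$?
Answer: $\frac{1113025}{9} \approx 1.2367 \cdot 10^{5}$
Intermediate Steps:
$a = \frac{4}{9}$ ($a = \left(- \frac{1}{9}\right) \left(-4\right) = \frac{4}{9} \approx 0.44444$)
$R{\left(c,y \right)} = y \left(\frac{4}{9} + y\right)$ ($R{\left(c,y \right)} = y \left(y + \frac{4}{9}\right) = y \left(\frac{4}{9} + y\right)$)
$n = \frac{196}{3}$ ($n = \left(6 + \frac{1}{9} \cdot 2 \left(4 + 9 \cdot 2\right)\right) \left(4 + 2\right) = \left(6 + \frac{1}{9} \cdot 2 \left(4 + 18\right)\right) 6 = \left(6 + \frac{1}{9} \cdot 2 \cdot 22\right) 6 = \left(6 + \frac{44}{9}\right) 6 = \frac{98}{9} \cdot 6 = \frac{196}{3} \approx 65.333$)
$P{\left(r \right)} = \frac{1055}{3}$ ($P{\left(r \right)} = \left(\frac{196}{3} + 5\right) 5 = \frac{211}{3} \cdot 5 = \frac{1055}{3}$)
$P^{2}{\left(2 \right)} = \left(\frac{1055}{3}\right)^{2} = \frac{1113025}{9}$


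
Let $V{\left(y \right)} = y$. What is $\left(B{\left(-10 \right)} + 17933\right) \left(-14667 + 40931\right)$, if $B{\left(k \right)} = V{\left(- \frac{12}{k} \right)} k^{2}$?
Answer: $474143992$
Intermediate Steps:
$B{\left(k \right)} = - 12 k$ ($B{\left(k \right)} = - \frac{12}{k} k^{2} = - 12 k$)
$\left(B{\left(-10 \right)} + 17933\right) \left(-14667 + 40931\right) = \left(\left(-12\right) \left(-10\right) + 17933\right) \left(-14667 + 40931\right) = \left(120 + 17933\right) 26264 = 18053 \cdot 26264 = 474143992$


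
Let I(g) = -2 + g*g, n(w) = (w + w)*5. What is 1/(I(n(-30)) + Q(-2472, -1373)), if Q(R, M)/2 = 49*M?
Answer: -1/44556 ≈ -2.2444e-5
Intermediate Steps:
n(w) = 10*w (n(w) = (2*w)*5 = 10*w)
Q(R, M) = 98*M (Q(R, M) = 2*(49*M) = 98*M)
I(g) = -2 + g**2
1/(I(n(-30)) + Q(-2472, -1373)) = 1/((-2 + (10*(-30))**2) + 98*(-1373)) = 1/((-2 + (-300)**2) - 134554) = 1/((-2 + 90000) - 134554) = 1/(89998 - 134554) = 1/(-44556) = -1/44556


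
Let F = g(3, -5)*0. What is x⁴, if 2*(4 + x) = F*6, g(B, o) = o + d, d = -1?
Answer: 256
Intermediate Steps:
g(B, o) = -1 + o (g(B, o) = o - 1 = -1 + o)
F = 0 (F = (-1 - 5)*0 = -6*0 = 0)
x = -4 (x = -4 + (0*6)/2 = -4 + (½)*0 = -4 + 0 = -4)
x⁴ = (-4)⁴ = 256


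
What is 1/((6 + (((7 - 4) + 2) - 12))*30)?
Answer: -1/30 ≈ -0.033333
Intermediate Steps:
1/((6 + (((7 - 4) + 2) - 12))*30) = 1/((6 + ((3 + 2) - 12))*30) = 1/((6 + (5 - 12))*30) = 1/((6 - 7)*30) = 1/(-1*30) = 1/(-30) = -1/30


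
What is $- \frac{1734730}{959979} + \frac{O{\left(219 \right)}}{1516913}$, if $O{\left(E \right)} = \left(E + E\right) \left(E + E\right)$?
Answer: $- \frac{2447268277214}{1456204624827} \approx -1.6806$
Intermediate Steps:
$O{\left(E \right)} = 4 E^{2}$ ($O{\left(E \right)} = 2 E 2 E = 4 E^{2}$)
$- \frac{1734730}{959979} + \frac{O{\left(219 \right)}}{1516913} = - \frac{1734730}{959979} + \frac{4 \cdot 219^{2}}{1516913} = \left(-1734730\right) \frac{1}{959979} + 4 \cdot 47961 \cdot \frac{1}{1516913} = - \frac{1734730}{959979} + 191844 \cdot \frac{1}{1516913} = - \frac{1734730}{959979} + \frac{191844}{1516913} = - \frac{2447268277214}{1456204624827}$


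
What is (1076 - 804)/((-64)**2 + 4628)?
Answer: 68/2181 ≈ 0.031178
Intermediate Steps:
(1076 - 804)/((-64)**2 + 4628) = 272/(4096 + 4628) = 272/8724 = 272*(1/8724) = 68/2181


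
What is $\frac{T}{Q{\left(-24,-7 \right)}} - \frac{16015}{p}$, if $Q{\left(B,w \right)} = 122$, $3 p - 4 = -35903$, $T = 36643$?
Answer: $\frac{1321308547}{4379678} \approx 301.69$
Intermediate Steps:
$p = - \frac{35899}{3}$ ($p = \frac{4}{3} + \frac{1}{3} \left(-35903\right) = \frac{4}{3} - \frac{35903}{3} = - \frac{35899}{3} \approx -11966.0$)
$\frac{T}{Q{\left(-24,-7 \right)}} - \frac{16015}{p} = \frac{36643}{122} - \frac{16015}{- \frac{35899}{3}} = 36643 \cdot \frac{1}{122} - - \frac{48045}{35899} = \frac{36643}{122} + \frac{48045}{35899} = \frac{1321308547}{4379678}$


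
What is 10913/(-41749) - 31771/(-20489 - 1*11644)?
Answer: 975740050/1341520617 ≈ 0.72734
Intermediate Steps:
10913/(-41749) - 31771/(-20489 - 1*11644) = 10913*(-1/41749) - 31771/(-20489 - 11644) = -10913/41749 - 31771/(-32133) = -10913/41749 - 31771*(-1/32133) = -10913/41749 + 31771/32133 = 975740050/1341520617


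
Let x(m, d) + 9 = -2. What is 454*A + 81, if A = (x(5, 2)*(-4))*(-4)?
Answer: -79823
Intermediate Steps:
x(m, d) = -11 (x(m, d) = -9 - 2 = -11)
A = -176 (A = -11*(-4)*(-4) = 44*(-4) = -176)
454*A + 81 = 454*(-176) + 81 = -79904 + 81 = -79823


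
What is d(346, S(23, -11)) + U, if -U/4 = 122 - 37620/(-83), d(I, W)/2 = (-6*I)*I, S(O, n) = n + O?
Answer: -119428120/83 ≈ -1.4389e+6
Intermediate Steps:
S(O, n) = O + n
d(I, W) = -12*I² (d(I, W) = 2*((-6*I)*I) = 2*(-6*I²) = -12*I²)
U = -190984/83 (U = -4*(122 - 37620/(-83)) = -4*(122 - 37620*(-1)/83) = -4*(122 - 285*(-132/83)) = -4*(122 + 37620/83) = -4*47746/83 = -190984/83 ≈ -2301.0)
d(346, S(23, -11)) + U = -12*346² - 190984/83 = -12*119716 - 190984/83 = -1436592 - 190984/83 = -119428120/83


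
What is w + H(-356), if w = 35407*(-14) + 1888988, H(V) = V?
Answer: 1392934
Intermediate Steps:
w = 1393290 (w = -495698 + 1888988 = 1393290)
w + H(-356) = 1393290 - 356 = 1392934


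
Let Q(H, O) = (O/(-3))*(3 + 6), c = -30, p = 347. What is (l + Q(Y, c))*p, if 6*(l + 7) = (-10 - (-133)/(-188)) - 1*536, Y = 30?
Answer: -3177479/1128 ≈ -2816.9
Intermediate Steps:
Q(H, O) = -3*O (Q(H, O) = (O*(-⅓))*9 = -O/3*9 = -3*O)
l = -110677/1128 (l = -7 + ((-10 - (-133)/(-188)) - 1*536)/6 = -7 + ((-10 - (-133)*(-1)/188) - 536)/6 = -7 + ((-10 - 1*133/188) - 536)/6 = -7 + ((-10 - 133/188) - 536)/6 = -7 + (-2013/188 - 536)/6 = -7 + (⅙)*(-102781/188) = -7 - 102781/1128 = -110677/1128 ≈ -98.118)
(l + Q(Y, c))*p = (-110677/1128 - 3*(-30))*347 = (-110677/1128 + 90)*347 = -9157/1128*347 = -3177479/1128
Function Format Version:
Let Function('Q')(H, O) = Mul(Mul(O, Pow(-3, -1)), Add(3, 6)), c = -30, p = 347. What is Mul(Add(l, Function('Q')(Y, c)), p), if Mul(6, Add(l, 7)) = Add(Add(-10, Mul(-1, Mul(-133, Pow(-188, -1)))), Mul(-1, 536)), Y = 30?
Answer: Rational(-3177479, 1128) ≈ -2816.9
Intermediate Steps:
Function('Q')(H, O) = Mul(-3, O) (Function('Q')(H, O) = Mul(Mul(O, Rational(-1, 3)), 9) = Mul(Mul(Rational(-1, 3), O), 9) = Mul(-3, O))
l = Rational(-110677, 1128) (l = Add(-7, Mul(Rational(1, 6), Add(Add(-10, Mul(-1, Mul(-133, Pow(-188, -1)))), Mul(-1, 536)))) = Add(-7, Mul(Rational(1, 6), Add(Add(-10, Mul(-1, Mul(-133, Rational(-1, 188)))), -536))) = Add(-7, Mul(Rational(1, 6), Add(Add(-10, Mul(-1, Rational(133, 188))), -536))) = Add(-7, Mul(Rational(1, 6), Add(Add(-10, Rational(-133, 188)), -536))) = Add(-7, Mul(Rational(1, 6), Add(Rational(-2013, 188), -536))) = Add(-7, Mul(Rational(1, 6), Rational(-102781, 188))) = Add(-7, Rational(-102781, 1128)) = Rational(-110677, 1128) ≈ -98.118)
Mul(Add(l, Function('Q')(Y, c)), p) = Mul(Add(Rational(-110677, 1128), Mul(-3, -30)), 347) = Mul(Add(Rational(-110677, 1128), 90), 347) = Mul(Rational(-9157, 1128), 347) = Rational(-3177479, 1128)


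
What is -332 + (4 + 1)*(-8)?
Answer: -372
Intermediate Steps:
-332 + (4 + 1)*(-8) = -332 + 5*(-8) = -332 - 40 = -372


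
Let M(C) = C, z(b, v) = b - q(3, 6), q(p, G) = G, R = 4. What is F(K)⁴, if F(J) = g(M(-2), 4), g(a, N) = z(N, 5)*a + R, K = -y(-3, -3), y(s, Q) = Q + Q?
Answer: 4096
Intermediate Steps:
y(s, Q) = 2*Q
z(b, v) = -6 + b (z(b, v) = b - 1*6 = b - 6 = -6 + b)
K = 6 (K = -2*(-3) = -1*(-6) = 6)
g(a, N) = 4 + a*(-6 + N) (g(a, N) = (-6 + N)*a + 4 = a*(-6 + N) + 4 = 4 + a*(-6 + N))
F(J) = 8 (F(J) = 4 - 2*(-6 + 4) = 4 - 2*(-2) = 4 + 4 = 8)
F(K)⁴ = 8⁴ = 4096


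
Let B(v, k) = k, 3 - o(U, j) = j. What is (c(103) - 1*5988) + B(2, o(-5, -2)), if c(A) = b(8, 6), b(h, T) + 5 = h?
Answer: -5980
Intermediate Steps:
o(U, j) = 3 - j
b(h, T) = -5 + h
c(A) = 3 (c(A) = -5 + 8 = 3)
(c(103) - 1*5988) + B(2, o(-5, -2)) = (3 - 1*5988) + (3 - 1*(-2)) = (3 - 5988) + (3 + 2) = -5985 + 5 = -5980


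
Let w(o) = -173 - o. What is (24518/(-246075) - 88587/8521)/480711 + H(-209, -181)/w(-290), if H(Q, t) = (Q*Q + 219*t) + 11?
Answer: 453916468635018286/13103444437308225 ≈ 34.641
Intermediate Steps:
H(Q, t) = 11 + Q**2 + 219*t (H(Q, t) = (Q**2 + 219*t) + 11 = 11 + Q**2 + 219*t)
(24518/(-246075) - 88587/8521)/480711 + H(-209, -181)/w(-290) = (24518/(-246075) - 88587/8521)/480711 + (11 + (-209)**2 + 219*(-181))/(-173 - 1*(-290)) = (24518*(-1/246075) - 88587*1/8521)*(1/480711) + (11 + 43681 - 39639)/(-173 + 290) = (-24518/246075 - 88587/8521)*(1/480711) + 4053/117 = -22007963903/2096805075*1/480711 + 4053*(1/117) = -22007963903/1007957264408325 + 1351/39 = 453916468635018286/13103444437308225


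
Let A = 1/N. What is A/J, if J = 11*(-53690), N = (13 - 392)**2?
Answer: -1/84832938190 ≈ -1.1788e-11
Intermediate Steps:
N = 143641 (N = (-379)**2 = 143641)
J = -590590
A = 1/143641 ≈ 6.9618e-6
A/J = (1/143641)/(-590590) = (1/143641)*(-1/590590) = -1/84832938190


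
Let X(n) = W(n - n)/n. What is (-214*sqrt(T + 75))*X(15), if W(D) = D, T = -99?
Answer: 0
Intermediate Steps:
X(n) = 0 (X(n) = (n - n)/n = 0/n = 0)
(-214*sqrt(T + 75))*X(15) = -214*sqrt(-99 + 75)*0 = -428*I*sqrt(6)*0 = 0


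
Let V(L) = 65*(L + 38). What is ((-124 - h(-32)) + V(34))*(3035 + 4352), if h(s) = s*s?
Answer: 26090884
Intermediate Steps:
h(s) = s²
V(L) = 2470 + 65*L (V(L) = 65*(38 + L) = 2470 + 65*L)
((-124 - h(-32)) + V(34))*(3035 + 4352) = ((-124 - 1*(-32)²) + (2470 + 65*34))*(3035 + 4352) = ((-124 - 1*1024) + (2470 + 2210))*7387 = ((-124 - 1024) + 4680)*7387 = (-1148 + 4680)*7387 = 3532*7387 = 26090884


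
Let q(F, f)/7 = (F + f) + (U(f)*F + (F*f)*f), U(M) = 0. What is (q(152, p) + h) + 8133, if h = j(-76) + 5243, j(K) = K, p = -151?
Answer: 24273571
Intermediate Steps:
h = 5167 (h = -76 + 5243 = 5167)
q(F, f) = 7*F + 7*f + 7*F*f² (q(F, f) = 7*((F + f) + (0*F + (F*f)*f)) = 7*((F + f) + (0 + F*f²)) = 7*((F + f) + F*f²) = 7*(F + f + F*f²) = 7*F + 7*f + 7*F*f²)
(q(152, p) + h) + 8133 = ((7*152 + 7*(-151) + 7*152*(-151)²) + 5167) + 8133 = ((1064 - 1057 + 7*152*22801) + 5167) + 8133 = ((1064 - 1057 + 24260264) + 5167) + 8133 = (24260271 + 5167) + 8133 = 24265438 + 8133 = 24273571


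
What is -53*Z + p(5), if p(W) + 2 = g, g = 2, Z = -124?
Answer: 6572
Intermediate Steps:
p(W) = 0 (p(W) = -2 + 2 = 0)
-53*Z + p(5) = -53*(-124) + 0 = 6572 + 0 = 6572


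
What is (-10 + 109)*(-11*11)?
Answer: -11979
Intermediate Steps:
(-10 + 109)*(-11*11) = 99*(-121) = -11979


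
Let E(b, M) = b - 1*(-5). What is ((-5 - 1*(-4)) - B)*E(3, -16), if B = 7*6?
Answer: -344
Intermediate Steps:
E(b, M) = 5 + b (E(b, M) = b + 5 = 5 + b)
B = 42
((-5 - 1*(-4)) - B)*E(3, -16) = ((-5 - 1*(-4)) - 1*42)*(5 + 3) = ((-5 + 4) - 42)*8 = (-1 - 42)*8 = -43*8 = -344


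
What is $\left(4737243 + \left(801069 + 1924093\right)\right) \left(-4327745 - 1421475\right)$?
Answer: $-42903008074100$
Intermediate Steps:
$\left(4737243 + \left(801069 + 1924093\right)\right) \left(-4327745 - 1421475\right) = \left(4737243 + 2725162\right) \left(-5749220\right) = 7462405 \left(-5749220\right) = -42903008074100$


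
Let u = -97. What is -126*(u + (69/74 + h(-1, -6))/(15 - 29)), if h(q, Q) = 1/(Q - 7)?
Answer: 11764971/962 ≈ 12230.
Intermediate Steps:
h(q, Q) = 1/(-7 + Q)
-126*(u + (69/74 + h(-1, -6))/(15 - 29)) = -126*(-97 + (69/74 + 1/(-7 - 6))/(15 - 29)) = -126*(-97 + (69*(1/74) + 1/(-13))/(-14)) = -126*(-97 + (69/74 - 1/13)*(-1/14)) = -126*(-97 + (823/962)*(-1/14)) = -126*(-97 - 823/13468) = -126*(-1307219/13468) = 11764971/962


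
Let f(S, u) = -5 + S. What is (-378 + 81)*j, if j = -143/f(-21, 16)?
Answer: -3267/2 ≈ -1633.5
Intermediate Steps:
j = 11/2 (j = -143/(-5 - 21) = -143/(-26) = -143*(-1/26) = 11/2 ≈ 5.5000)
(-378 + 81)*j = (-378 + 81)*(11/2) = -297*11/2 = -3267/2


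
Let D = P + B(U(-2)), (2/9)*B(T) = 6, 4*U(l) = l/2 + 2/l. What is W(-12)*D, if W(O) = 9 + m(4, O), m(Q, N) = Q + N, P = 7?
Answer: 34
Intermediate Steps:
U(l) = 1/(2*l) + l/8 (U(l) = (l/2 + 2/l)/4 = 1/(2*l) + l/8)
B(T) = 27 (B(T) = (9/2)*6 = 27)
D = 34 (D = 7 + 27 = 34)
m(Q, N) = N + Q
W(O) = 13 + O (W(O) = 9 + (O + 4) = 9 + (4 + O) = 13 + O)
W(-12)*D = (13 - 12)*34 = 1*34 = 34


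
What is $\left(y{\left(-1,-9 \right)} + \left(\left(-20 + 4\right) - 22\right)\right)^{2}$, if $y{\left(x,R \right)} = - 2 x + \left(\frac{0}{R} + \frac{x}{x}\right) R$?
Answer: $2025$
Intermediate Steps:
$y{\left(x,R \right)} = R - 2 x$ ($y{\left(x,R \right)} = - 2 x + \left(0 + 1\right) R = - 2 x + 1 R = - 2 x + R = R - 2 x$)
$\left(y{\left(-1,-9 \right)} + \left(\left(-20 + 4\right) - 22\right)\right)^{2} = \left(\left(-9 - -2\right) + \left(\left(-20 + 4\right) - 22\right)\right)^{2} = \left(\left(-9 + 2\right) - 38\right)^{2} = \left(-7 - 38\right)^{2} = \left(-45\right)^{2} = 2025$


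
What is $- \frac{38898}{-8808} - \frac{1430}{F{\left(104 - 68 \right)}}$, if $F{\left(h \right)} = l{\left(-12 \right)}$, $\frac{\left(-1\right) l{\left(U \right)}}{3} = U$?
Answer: $- \frac{466463}{13212} \approx -35.306$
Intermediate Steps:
$l{\left(U \right)} = - 3 U$
$F{\left(h \right)} = 36$ ($F{\left(h \right)} = \left(-3\right) \left(-12\right) = 36$)
$- \frac{38898}{-8808} - \frac{1430}{F{\left(104 - 68 \right)}} = - \frac{38898}{-8808} - \frac{1430}{36} = \left(-38898\right) \left(- \frac{1}{8808}\right) - \frac{715}{18} = \frac{6483}{1468} - \frac{715}{18} = - \frac{466463}{13212}$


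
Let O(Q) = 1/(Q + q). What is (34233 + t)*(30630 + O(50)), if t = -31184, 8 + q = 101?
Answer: 13354897459/143 ≈ 9.3391e+7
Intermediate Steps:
q = 93 (q = -8 + 101 = 93)
O(Q) = 1/(93 + Q) (O(Q) = 1/(Q + 93) = 1/(93 + Q))
(34233 + t)*(30630 + O(50)) = (34233 - 31184)*(30630 + 1/(93 + 50)) = 3049*(30630 + 1/143) = 3049*(4380091/143) = 13354897459/143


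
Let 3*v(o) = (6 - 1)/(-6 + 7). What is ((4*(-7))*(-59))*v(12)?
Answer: 8260/3 ≈ 2753.3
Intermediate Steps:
v(o) = 5/3 (v(o) = ((6 - 1)/(-6 + 7))/3 = (5/1)/3 = (5*1)/3 = (⅓)*5 = 5/3)
((4*(-7))*(-59))*v(12) = ((4*(-7))*(-59))*(5/3) = -28*(-59)*(5/3) = 1652*(5/3) = 8260/3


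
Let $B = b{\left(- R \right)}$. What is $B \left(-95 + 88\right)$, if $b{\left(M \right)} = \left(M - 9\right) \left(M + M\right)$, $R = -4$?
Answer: $280$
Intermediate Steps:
$b{\left(M \right)} = 2 M \left(-9 + M\right)$ ($b{\left(M \right)} = \left(-9 + M\right) 2 M = 2 M \left(-9 + M\right)$)
$B = -40$ ($B = 2 \left(\left(-1\right) \left(-4\right)\right) \left(-9 - -4\right) = 2 \cdot 4 \left(-9 + 4\right) = 2 \cdot 4 \left(-5\right) = -40$)
$B \left(-95 + 88\right) = - 40 \left(-95 + 88\right) = \left(-40\right) \left(-7\right) = 280$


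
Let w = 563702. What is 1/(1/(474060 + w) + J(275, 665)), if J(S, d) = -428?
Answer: -1037762/444162135 ≈ -0.0023364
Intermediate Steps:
1/(1/(474060 + w) + J(275, 665)) = 1/(1/(474060 + 563702) - 428) = 1/(1/1037762 - 428) = 1/(-444162135/1037762) = -1037762/444162135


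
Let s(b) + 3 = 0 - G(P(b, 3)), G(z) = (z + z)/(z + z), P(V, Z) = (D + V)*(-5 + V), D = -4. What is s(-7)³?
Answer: -64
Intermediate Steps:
P(V, Z) = (-5 + V)*(-4 + V) (P(V, Z) = (-4 + V)*(-5 + V) = (-5 + V)*(-4 + V))
G(z) = 1 (G(z) = (2*z)/((2*z)) = (2*z)*(1/(2*z)) = 1)
s(b) = -4 (s(b) = -3 + (0 - 1*1) = -3 + (0 - 1) = -3 - 1 = -4)
s(-7)³ = (-4)³ = -64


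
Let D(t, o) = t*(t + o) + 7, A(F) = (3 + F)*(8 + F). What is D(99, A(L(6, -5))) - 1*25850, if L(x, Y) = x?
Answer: -3568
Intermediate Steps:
D(t, o) = 7 + t*(o + t) (D(t, o) = t*(o + t) + 7 = 7 + t*(o + t))
D(99, A(L(6, -5))) - 1*25850 = (7 + 99² + (24 + 6² + 11*6)*99) - 1*25850 = (7 + 9801 + (24 + 36 + 66)*99) - 25850 = (7 + 9801 + 126*99) - 25850 = (7 + 9801 + 12474) - 25850 = 22282 - 25850 = -3568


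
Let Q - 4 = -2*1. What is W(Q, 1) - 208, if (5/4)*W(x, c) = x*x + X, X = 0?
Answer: -1024/5 ≈ -204.80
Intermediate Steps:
Q = 2 (Q = 4 - 2*1 = 4 - 2 = 2)
W(x, c) = 4*x²/5 (W(x, c) = 4*(x*x + 0)/5 = 4*(x² + 0)/5 = 4*x²/5)
W(Q, 1) - 208 = (⅘)*2² - 208 = (⅘)*4 - 208 = 16/5 - 208 = -1024/5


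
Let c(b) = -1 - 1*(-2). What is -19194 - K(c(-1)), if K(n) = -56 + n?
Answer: -19139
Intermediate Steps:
c(b) = 1 (c(b) = -1 + 2 = 1)
-19194 - K(c(-1)) = -19194 - (-56 + 1) = -19194 - 1*(-55) = -19194 + 55 = -19139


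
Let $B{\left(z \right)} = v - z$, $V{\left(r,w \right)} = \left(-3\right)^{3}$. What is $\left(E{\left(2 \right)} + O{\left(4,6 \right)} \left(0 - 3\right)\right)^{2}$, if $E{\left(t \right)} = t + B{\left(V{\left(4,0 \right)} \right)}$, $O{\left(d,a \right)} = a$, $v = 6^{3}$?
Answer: $51529$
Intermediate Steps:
$v = 216$
$V{\left(r,w \right)} = -27$
$B{\left(z \right)} = 216 - z$
$E{\left(t \right)} = 243 + t$ ($E{\left(t \right)} = t + \left(216 - -27\right) = t + \left(216 + 27\right) = t + 243 = 243 + t$)
$\left(E{\left(2 \right)} + O{\left(4,6 \right)} \left(0 - 3\right)\right)^{2} = \left(\left(243 + 2\right) + 6 \left(0 - 3\right)\right)^{2} = \left(245 + 6 \left(-3\right)\right)^{2} = \left(245 - 18\right)^{2} = 227^{2} = 51529$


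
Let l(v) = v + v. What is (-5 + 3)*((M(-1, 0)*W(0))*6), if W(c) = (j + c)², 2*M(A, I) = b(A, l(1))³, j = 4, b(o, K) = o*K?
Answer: 768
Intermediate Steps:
l(v) = 2*v
b(o, K) = K*o
M(A, I) = 4*A³ (M(A, I) = ((2*1)*A)³/2 = (2*A)³/2 = (8*A³)/2 = 4*A³)
W(c) = (4 + c)²
(-5 + 3)*((M(-1, 0)*W(0))*6) = (-5 + 3)*(((4*(-1)³)*(4 + 0)²)*6) = -2*(4*(-1))*4²*6 = -2*(-4*16)*6 = -(-128)*6 = -2*(-384) = 768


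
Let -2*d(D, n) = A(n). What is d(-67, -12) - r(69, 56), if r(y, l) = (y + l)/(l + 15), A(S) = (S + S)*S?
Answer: -10349/71 ≈ -145.76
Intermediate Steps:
A(S) = 2*S² (A(S) = (2*S)*S = 2*S²)
r(y, l) = (l + y)/(15 + l)
d(D, n) = -n²
d(-67, -12) - r(69, 56) = -1*(-12)² - (56 + 69)/(15 + 56) = -1*144 - 125/71 = -144 - 125/71 = -10349/71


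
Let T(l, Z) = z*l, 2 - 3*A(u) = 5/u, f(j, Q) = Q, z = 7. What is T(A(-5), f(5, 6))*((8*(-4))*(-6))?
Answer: 1344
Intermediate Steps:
A(u) = ⅔ - 5/(3*u)
T(l, Z) = 7*l
T(A(-5), f(5, 6))*((8*(-4))*(-6)) = (7*((⅓)*(-5 + 2*(-5))/(-5)))*((8*(-4))*(-6)) = (7*((⅓)*(-⅕)*(-5 - 10)))*(-32*(-6)) = (7*((⅓)*(-⅕)*(-15)))*192 = (7*1)*192 = 7*192 = 1344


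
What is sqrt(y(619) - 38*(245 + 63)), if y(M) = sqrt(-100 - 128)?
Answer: sqrt(-11704 + 2*I*sqrt(57)) ≈ 0.0698 + 108.19*I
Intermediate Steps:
y(M) = 2*I*sqrt(57) (y(M) = sqrt(-228) = 2*I*sqrt(57))
sqrt(y(619) - 38*(245 + 63)) = sqrt(2*I*sqrt(57) - 38*(245 + 63)) = sqrt(2*I*sqrt(57) - 38*308) = sqrt(2*I*sqrt(57) - 11704) = sqrt(-11704 + 2*I*sqrt(57))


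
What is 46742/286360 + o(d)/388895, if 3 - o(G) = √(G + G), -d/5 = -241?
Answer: 1817858917/11136397220 - √2410/388895 ≈ 0.16311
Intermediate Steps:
d = 1205 (d = -5*(-241) = 1205)
o(G) = 3 - √2*√G (o(G) = 3 - √(G + G) = 3 - √(2*G) = 3 - √2*√G)
46742/286360 + o(d)/388895 = 46742/286360 + (3 - √2*√1205)/388895 = 46742*(1/286360) + (3 - √2410)*(1/388895) = 23371/143180 + (3/388895 - √2410/388895) = 1817858917/11136397220 - √2410/388895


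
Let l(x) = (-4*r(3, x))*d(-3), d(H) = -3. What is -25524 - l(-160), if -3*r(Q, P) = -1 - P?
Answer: -24888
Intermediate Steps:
r(Q, P) = ⅓ + P/3 (r(Q, P) = -(-1 - P)/3 = ⅓ + P/3)
l(x) = 4 + 4*x (l(x) = -4*(⅓ + x/3)*(-3) = (-4/3 - 4*x/3)*(-3) = 4 + 4*x)
-25524 - l(-160) = -25524 - (4 + 4*(-160)) = -25524 - (4 - 640) = -25524 - 1*(-636) = -25524 + 636 = -24888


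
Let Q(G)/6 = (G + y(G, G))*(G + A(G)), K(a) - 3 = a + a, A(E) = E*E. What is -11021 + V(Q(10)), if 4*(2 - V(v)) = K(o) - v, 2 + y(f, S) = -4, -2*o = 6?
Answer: -41433/4 ≈ -10358.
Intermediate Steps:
o = -3 (o = -½*6 = -3)
y(f, S) = -6 (y(f, S) = -2 - 4 = -6)
A(E) = E²
K(a) = 3 + 2*a (K(a) = 3 + (a + a) = 3 + 2*a)
Q(G) = 6*(-6 + G)*(G + G²) (Q(G) = 6*((G - 6)*(G + G²)) = 6*((-6 + G)*(G + G²)) = 6*(-6 + G)*(G + G²))
V(v) = 11/4 + v/4 (V(v) = 2 - ((3 + 2*(-3)) - v)/4 = 2 - ((3 - 6) - v)/4 = 2 - (-3 - v)/4 = 2 + (¾ + v/4) = 11/4 + v/4)
-11021 + V(Q(10)) = -11021 + (11/4 + (6*10*(-6 + 10² - 5*10))/4) = -11021 + (11/4 + (6*10*(-6 + 100 - 50))/4) = -11021 + (11/4 + (6*10*44)/4) = -11021 + (11/4 + (¼)*2640) = -11021 + (11/4 + 660) = -11021 + 2651/4 = -41433/4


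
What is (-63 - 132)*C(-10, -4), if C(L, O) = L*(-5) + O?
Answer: -8970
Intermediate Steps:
C(L, O) = O - 5*L (C(L, O) = -5*L + O = O - 5*L)
(-63 - 132)*C(-10, -4) = (-63 - 132)*(-4 - 5*(-10)) = -195*(-4 + 50) = -195*46 = -8970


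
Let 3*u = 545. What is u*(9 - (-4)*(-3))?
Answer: -545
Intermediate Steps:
u = 545/3 (u = (1/3)*545 = 545/3 ≈ 181.67)
u*(9 - (-4)*(-3)) = 545*(9 - (-4)*(-3))/3 = 545*(9 - 1*12)/3 = 545*(9 - 12)/3 = (545/3)*(-3) = -545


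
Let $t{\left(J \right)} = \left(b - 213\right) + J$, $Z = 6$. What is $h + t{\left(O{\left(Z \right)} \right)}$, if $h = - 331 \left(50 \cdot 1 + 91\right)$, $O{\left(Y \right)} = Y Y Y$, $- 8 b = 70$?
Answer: $- \frac{186707}{4} \approx -46677.0$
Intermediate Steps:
$b = - \frac{35}{4}$ ($b = \left(- \frac{1}{8}\right) 70 = - \frac{35}{4} \approx -8.75$)
$O{\left(Y \right)} = Y^{3}$ ($O{\left(Y \right)} = Y^{2} Y = Y^{3}$)
$t{\left(J \right)} = - \frac{887}{4} + J$ ($t{\left(J \right)} = \left(- \frac{35}{4} - 213\right) + J = - \frac{887}{4} + J$)
$h = -46671$ ($h = - 331 \left(50 + 91\right) = \left(-331\right) 141 = -46671$)
$h + t{\left(O{\left(Z \right)} \right)} = -46671 - \left(\frac{887}{4} - 6^{3}\right) = -46671 + \left(- \frac{887}{4} + 216\right) = -46671 - \frac{23}{4} = - \frac{186707}{4}$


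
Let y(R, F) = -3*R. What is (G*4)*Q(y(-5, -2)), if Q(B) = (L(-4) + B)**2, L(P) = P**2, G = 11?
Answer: 42284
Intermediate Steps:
Q(B) = (16 + B)**2 (Q(B) = ((-4)**2 + B)**2 = (16 + B)**2)
(G*4)*Q(y(-5, -2)) = (11*4)*(16 - 3*(-5))**2 = 44*(16 + 15)**2 = 44*31**2 = 44*961 = 42284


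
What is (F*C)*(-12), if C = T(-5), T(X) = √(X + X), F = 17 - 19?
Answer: 24*I*√10 ≈ 75.895*I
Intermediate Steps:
F = -2
T(X) = √2*√X (T(X) = √(2*X) = √2*√X)
C = I*√10 (C = √2*√(-5) = √2*(I*√5) = I*√10 ≈ 3.1623*I)
(F*C)*(-12) = -2*I*√10*(-12) = 24*I*√10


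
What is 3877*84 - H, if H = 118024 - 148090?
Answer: 355734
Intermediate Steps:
H = -30066
3877*84 - H = 3877*84 - 1*(-30066) = 325668 + 30066 = 355734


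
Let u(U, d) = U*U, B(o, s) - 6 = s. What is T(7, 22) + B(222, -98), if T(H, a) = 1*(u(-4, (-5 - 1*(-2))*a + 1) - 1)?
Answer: -77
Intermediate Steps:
B(o, s) = 6 + s
u(U, d) = U²
T(H, a) = 15 (T(H, a) = 1*((-4)² - 1) = 1*(16 - 1) = 1*15 = 15)
T(7, 22) + B(222, -98) = 15 + (6 - 98) = 15 - 92 = -77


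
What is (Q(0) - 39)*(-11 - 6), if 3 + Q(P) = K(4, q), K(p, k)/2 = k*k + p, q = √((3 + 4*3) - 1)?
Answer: 102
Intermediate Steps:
q = √14 (q = √((3 + 12) - 1) = √(15 - 1) = √14 ≈ 3.7417)
K(p, k) = 2*p + 2*k² (K(p, k) = 2*(k*k + p) = 2*(k² + p) = 2*(p + k²) = 2*p + 2*k²)
Q(P) = 33 (Q(P) = -3 + (2*4 + 2*(√14)²) = -3 + (8 + 2*14) = -3 + (8 + 28) = -3 + 36 = 33)
(Q(0) - 39)*(-11 - 6) = (33 - 39)*(-11 - 6) = -6*(-17) = 102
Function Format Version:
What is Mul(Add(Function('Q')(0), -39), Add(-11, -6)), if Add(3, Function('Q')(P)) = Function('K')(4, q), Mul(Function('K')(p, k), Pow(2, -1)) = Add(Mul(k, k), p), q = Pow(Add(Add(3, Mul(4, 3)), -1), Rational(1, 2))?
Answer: 102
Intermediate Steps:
q = Pow(14, Rational(1, 2)) (q = Pow(Add(Add(3, 12), -1), Rational(1, 2)) = Pow(Add(15, -1), Rational(1, 2)) = Pow(14, Rational(1, 2)) ≈ 3.7417)
Function('K')(p, k) = Add(Mul(2, p), Mul(2, Pow(k, 2))) (Function('K')(p, k) = Mul(2, Add(Mul(k, k), p)) = Mul(2, Add(Pow(k, 2), p)) = Mul(2, Add(p, Pow(k, 2))) = Add(Mul(2, p), Mul(2, Pow(k, 2))))
Function('Q')(P) = 33 (Function('Q')(P) = Add(-3, Add(Mul(2, 4), Mul(2, Pow(Pow(14, Rational(1, 2)), 2)))) = Add(-3, Add(8, Mul(2, 14))) = Add(-3, Add(8, 28)) = Add(-3, 36) = 33)
Mul(Add(Function('Q')(0), -39), Add(-11, -6)) = Mul(Add(33, -39), Add(-11, -6)) = Mul(-6, -17) = 102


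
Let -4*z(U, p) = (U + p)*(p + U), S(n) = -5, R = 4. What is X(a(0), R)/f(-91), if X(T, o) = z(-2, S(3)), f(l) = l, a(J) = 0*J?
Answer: 7/52 ≈ 0.13462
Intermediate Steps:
a(J) = 0
z(U, p) = -(U + p)²/4 (z(U, p) = -(U + p)*(p + U)/4 = -(U + p)*(U + p)/4 = -(U + p)²/4)
X(T, o) = -49/4 (X(T, o) = -(-2 - 5)²/4 = -¼*(-7)² = -¼*49 = -49/4)
X(a(0), R)/f(-91) = -49/4/(-91) = -1/91*(-49/4) = 7/52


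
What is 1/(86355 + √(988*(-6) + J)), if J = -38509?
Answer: 86355/7457230462 - I*√44437/7457230462 ≈ 1.158e-5 - 2.8268e-8*I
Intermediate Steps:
1/(86355 + √(988*(-6) + J)) = 1/(86355 + √(988*(-6) - 38509)) = 1/(86355 + √(-5928 - 38509)) = 1/(86355 + √(-44437)) = 1/(86355 + I*√44437)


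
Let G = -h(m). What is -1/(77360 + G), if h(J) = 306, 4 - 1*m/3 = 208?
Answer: -1/77054 ≈ -1.2978e-5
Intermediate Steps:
m = -612 (m = 12 - 3*208 = 12 - 624 = -612)
G = -306 (G = -1*306 = -306)
-1/(77360 + G) = -1/(77360 - 306) = -1/77054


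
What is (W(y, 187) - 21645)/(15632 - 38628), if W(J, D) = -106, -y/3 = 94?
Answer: 21751/22996 ≈ 0.94586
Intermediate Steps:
y = -282 (y = -3*94 = -282)
(W(y, 187) - 21645)/(15632 - 38628) = (-106 - 21645)/(15632 - 38628) = -21751/(-22996) = -21751*(-1/22996) = 21751/22996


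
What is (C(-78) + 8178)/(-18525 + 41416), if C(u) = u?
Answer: 8100/22891 ≈ 0.35385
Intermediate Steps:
(C(-78) + 8178)/(-18525 + 41416) = (-78 + 8178)/(-18525 + 41416) = 8100/22891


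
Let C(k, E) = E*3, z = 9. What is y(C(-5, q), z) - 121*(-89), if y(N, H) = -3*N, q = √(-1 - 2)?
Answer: 10769 - 9*I*√3 ≈ 10769.0 - 15.588*I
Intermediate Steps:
q = I*√3 (q = √(-3) = I*√3 ≈ 1.732*I)
C(k, E) = 3*E
y(C(-5, q), z) - 121*(-89) = -9*I*√3 - 121*(-89) = -9*I*√3 + 10769 = 10769 - 9*I*√3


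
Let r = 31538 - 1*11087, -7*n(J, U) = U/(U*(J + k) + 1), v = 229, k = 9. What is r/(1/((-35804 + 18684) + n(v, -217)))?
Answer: -6027335292127/17215 ≈ -3.5012e+8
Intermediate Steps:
n(J, U) = -U/(7*(1 + U*(9 + J))) (n(J, U) = -U/(7*(U*(J + 9) + 1)) = -U/(7*(U*(9 + J) + 1)) = -U/(7*(1 + U*(9 + J))))
r = 20451 (r = 31538 - 11087 = 20451)
r/(1/((-35804 + 18684) + n(v, -217))) = 20451/(1/((-35804 + 18684) - 1*(-217)/(7 + 63*(-217) + 7*229*(-217)))) = 20451/(1/(-17120 - 1*(-217)/(7 - 13671 - 347851))) = 20451/(1/(-17120 - 1*(-217)/(-361515))) = 20451/(1/(-17120 - 1*(-217)*(-1/361515))) = 20451/(1/(-17120 - 31/51645)) = 20451/(1/(-884162431/51645)) = 20451/(-51645/884162431) = 20451*(-884162431/51645) = -6027335292127/17215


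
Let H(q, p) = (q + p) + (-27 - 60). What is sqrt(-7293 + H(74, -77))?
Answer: I*sqrt(7383) ≈ 85.924*I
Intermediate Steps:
H(q, p) = -87 + p + q (H(q, p) = (p + q) - 87 = -87 + p + q)
sqrt(-7293 + H(74, -77)) = sqrt(-7293 + (-87 - 77 + 74)) = sqrt(-7293 - 90) = sqrt(-7383) = I*sqrt(7383)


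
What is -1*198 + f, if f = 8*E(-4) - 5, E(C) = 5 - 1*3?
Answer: -187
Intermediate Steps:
E(C) = 2 (E(C) = 5 - 3 = 2)
f = 11 (f = 8*2 - 5 = 16 - 5 = 11)
-1*198 + f = -1*198 + 11 = -198 + 11 = -187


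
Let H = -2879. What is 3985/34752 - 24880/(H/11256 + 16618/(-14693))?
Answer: 4085634141997193/227728222656 ≈ 17941.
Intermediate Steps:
3985/34752 - 24880/(H/11256 + 16618/(-14693)) = 3985/34752 - 24880/(-2879/11256 + 16618/(-14693)) = 3985*(1/34752) - 24880/(-2879*1/11256 + 16618*(-1/14693)) = 3985/34752 - 24880/(-2879/11256 - 2374/2099) = 3985/34752 - 24880/(-32764765/23626344) = 3985/34752 - 24880*(-23626344/32764765) = 3985/34752 + 117564687744/6552953 = 4085634141997193/227728222656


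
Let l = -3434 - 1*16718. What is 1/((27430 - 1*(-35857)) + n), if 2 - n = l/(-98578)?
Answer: 49289/3119441445 ≈ 1.5801e-5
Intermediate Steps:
l = -20152 (l = -3434 - 16718 = -20152)
n = 88502/49289 (n = 2 - (-20152)/(-98578) = 2 - (-20152)*(-1)/98578 = 2 - 1*10076/49289 = 2 - 10076/49289 = 88502/49289 ≈ 1.7956)
1/((27430 - 1*(-35857)) + n) = 1/((27430 - 1*(-35857)) + 88502/49289) = 1/((27430 + 35857) + 88502/49289) = 1/(63287 + 88502/49289) = 1/(3119441445/49289) = 49289/3119441445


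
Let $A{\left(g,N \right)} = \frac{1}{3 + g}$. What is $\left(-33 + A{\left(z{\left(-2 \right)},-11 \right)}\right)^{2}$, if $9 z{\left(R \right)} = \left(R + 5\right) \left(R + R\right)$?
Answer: $\frac{26244}{25} \approx 1049.8$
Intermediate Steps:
$z{\left(R \right)} = \frac{2 R \left(5 + R\right)}{9}$ ($z{\left(R \right)} = \frac{\left(R + 5\right) \left(R + R\right)}{9} = \frac{\left(5 + R\right) 2 R}{9} = \frac{2 R \left(5 + R\right)}{9}$)
$\left(-33 + A{\left(z{\left(-2 \right)},-11 \right)}\right)^{2} = \left(-33 + \frac{1}{3 + \frac{2}{9} \left(-2\right) \left(5 - 2\right)}\right)^{2} = \left(-33 + \frac{1}{3 + \frac{2}{9} \left(-2\right) 3}\right)^{2} = \left(-33 + \frac{1}{3 - \frac{4}{3}}\right)^{2} = \left(-33 + \frac{1}{\frac{5}{3}}\right)^{2} = \left(-33 + \frac{3}{5}\right)^{2} = \left(- \frac{162}{5}\right)^{2} = \frac{26244}{25}$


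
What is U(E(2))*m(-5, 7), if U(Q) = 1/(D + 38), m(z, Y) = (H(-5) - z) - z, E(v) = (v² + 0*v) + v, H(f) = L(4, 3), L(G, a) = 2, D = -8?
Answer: ⅖ ≈ 0.40000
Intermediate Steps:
H(f) = 2
E(v) = v + v² (E(v) = (v² + 0) + v = v² + v = v + v²)
m(z, Y) = 2 - 2*z (m(z, Y) = (2 - z) - z = 2 - 2*z)
U(Q) = 1/30 (U(Q) = 1/(-8 + 38) = 1/30)
U(E(2))*m(-5, 7) = (2 - 2*(-5))/30 = (2 + 10)/30 = (1/30)*12 = ⅖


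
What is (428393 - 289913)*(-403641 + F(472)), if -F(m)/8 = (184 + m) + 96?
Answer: -56729301360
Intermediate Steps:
F(m) = -2240 - 8*m (F(m) = -8*((184 + m) + 96) = -8*(280 + m) = -2240 - 8*m)
(428393 - 289913)*(-403641 + F(472)) = (428393 - 289913)*(-403641 + (-2240 - 8*472)) = 138480*(-403641 + (-2240 - 3776)) = 138480*(-403641 - 6016) = 138480*(-409657) = -56729301360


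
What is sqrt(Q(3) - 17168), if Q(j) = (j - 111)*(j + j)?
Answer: 2*I*sqrt(4454) ≈ 133.48*I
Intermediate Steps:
Q(j) = 2*j*(-111 + j) (Q(j) = (-111 + j)*(2*j) = 2*j*(-111 + j))
sqrt(Q(3) - 17168) = sqrt(2*3*(-111 + 3) - 17168) = sqrt(2*3*(-108) - 17168) = sqrt(-648 - 17168) = sqrt(-17816) = 2*I*sqrt(4454)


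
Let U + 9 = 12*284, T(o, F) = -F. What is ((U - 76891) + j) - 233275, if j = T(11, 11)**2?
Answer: -306646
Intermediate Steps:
U = 3399 (U = -9 + 12*284 = -9 + 3408 = 3399)
j = 121 (j = (-1*11)**2 = (-11)**2 = 121)
((U - 76891) + j) - 233275 = ((3399 - 76891) + 121) - 233275 = (-73492 + 121) - 233275 = -73371 - 233275 = -306646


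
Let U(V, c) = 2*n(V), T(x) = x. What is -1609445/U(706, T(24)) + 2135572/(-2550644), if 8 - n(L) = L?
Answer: 1025534993517/890174756 ≈ 1152.1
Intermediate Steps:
n(L) = 8 - L
U(V, c) = 16 - 2*V (U(V, c) = 2*(8 - V) = 16 - 2*V)
-1609445/U(706, T(24)) + 2135572/(-2550644) = -1609445/(16 - 2*706) + 2135572/(-2550644) = -1609445/(16 - 1412) + 2135572*(-1/2550644) = -1609445/(-1396) - 533893/637661 = -1609445*(-1/1396) - 533893/637661 = 1609445/1396 - 533893/637661 = 1025534993517/890174756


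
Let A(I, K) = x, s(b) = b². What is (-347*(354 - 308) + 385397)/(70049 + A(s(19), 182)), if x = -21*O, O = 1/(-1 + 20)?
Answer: 1403853/266182 ≈ 5.2740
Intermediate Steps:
O = 1/19 ≈ 0.052632
x = -21/19 (x = -21*1/19 = -21/19 ≈ -1.1053)
A(I, K) = -21/19
(-347*(354 - 308) + 385397)/(70049 + A(s(19), 182)) = (-347*(354 - 308) + 385397)/(70049 - 21/19) = (-347*46 + 385397)/(1330910/19) = (-15962 + 385397)*(19/1330910) = 369435*(19/1330910) = 1403853/266182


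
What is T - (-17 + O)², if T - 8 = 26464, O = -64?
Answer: 19911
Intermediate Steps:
T = 26472 (T = 8 + 26464 = 26472)
T - (-17 + O)² = 26472 - (-17 - 64)² = 26472 - 1*(-81)² = 26472 - 1*6561 = 26472 - 6561 = 19911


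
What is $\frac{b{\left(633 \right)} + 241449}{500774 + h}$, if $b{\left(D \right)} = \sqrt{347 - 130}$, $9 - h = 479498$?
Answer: $\frac{80483}{7095} + \frac{\sqrt{217}}{21285} \approx 11.344$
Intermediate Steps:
$h = -479489$ ($h = 9 - 479498 = -479489$)
$b{\left(D \right)} = \sqrt{217}$
$\frac{b{\left(633 \right)} + 241449}{500774 + h} = \frac{\sqrt{217} + 241449}{500774 - 479489} = \frac{241449 + \sqrt{217}}{21285} = \left(241449 + \sqrt{217}\right) \frac{1}{21285} = \frac{80483}{7095} + \frac{\sqrt{217}}{21285}$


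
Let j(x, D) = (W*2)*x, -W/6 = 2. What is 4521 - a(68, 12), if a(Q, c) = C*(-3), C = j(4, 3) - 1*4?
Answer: 4221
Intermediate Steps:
W = -12 (W = -6*2 = -12)
j(x, D) = -24*x (j(x, D) = (-12*2)*x = -24*x)
C = -100 (C = -24*4 - 1*4 = -96 - 4 = -100)
a(Q, c) = 300 (a(Q, c) = -100*(-3) = 300)
4521 - a(68, 12) = 4521 - 1*300 = 4521 - 300 = 4221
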